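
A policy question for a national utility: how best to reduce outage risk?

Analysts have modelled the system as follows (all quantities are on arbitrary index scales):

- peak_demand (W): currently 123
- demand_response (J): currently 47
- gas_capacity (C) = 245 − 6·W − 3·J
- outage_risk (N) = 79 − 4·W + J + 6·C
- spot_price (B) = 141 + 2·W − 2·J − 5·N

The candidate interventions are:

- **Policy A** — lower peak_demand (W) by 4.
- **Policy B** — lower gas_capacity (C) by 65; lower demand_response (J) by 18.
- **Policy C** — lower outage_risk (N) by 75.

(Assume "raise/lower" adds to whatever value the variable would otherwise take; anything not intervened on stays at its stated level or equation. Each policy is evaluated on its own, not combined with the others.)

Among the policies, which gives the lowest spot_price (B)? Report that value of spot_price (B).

Policy A (W − 4):
  W = 123 − 4 = 119
  J = 47
  C = 245 − 6·119 − 3·47 = -610
  N = 79 − 4·119 + 47 + 6·(-610) = -4010
  B = 141 + 2·119 − 2·47 − 5·(-4010) = 20335
Policy B (C − 65, J − 18):
  W = 123
  J = 47 − 18 = 29
  C = 245 − 6·123 − 3·29 (−65 from intervention) = -645
  N = 79 − 4·123 + 29 + 6·(-645) = -4254
  B = 141 + 2·123 − 2·29 − 5·(-4254) = 21599
Policy C (N − 75):
  W = 123
  J = 47
  C = 245 − 6·123 − 3·47 = -634
  N = 79 − 4·123 + 47 + 6·(-634) (−75 from intervention) = -4245
  B = 141 + 2·123 − 2·47 − 5·(-4245) = 21518
Comparing — Policy A: B=20335, Policy B: B=21599, Policy C: B=21518. Lowest is 20335 (Policy A).

20335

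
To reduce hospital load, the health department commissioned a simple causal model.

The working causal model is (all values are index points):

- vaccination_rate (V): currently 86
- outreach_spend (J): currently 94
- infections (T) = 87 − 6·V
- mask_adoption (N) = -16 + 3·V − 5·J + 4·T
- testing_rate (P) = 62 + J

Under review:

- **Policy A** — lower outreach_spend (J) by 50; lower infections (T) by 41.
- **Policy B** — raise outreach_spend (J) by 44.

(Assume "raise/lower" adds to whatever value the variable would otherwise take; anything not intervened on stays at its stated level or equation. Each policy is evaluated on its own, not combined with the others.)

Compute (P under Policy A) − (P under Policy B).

-94

Policy A (J − 50, T − 41):
  J = 94 − 50 = 44
  P = 62 + 44 = 106
Policy B (J + 44):
  J = 94 + 44 = 138
  P = 62 + 138 = 200
P: 106 − 200 = -94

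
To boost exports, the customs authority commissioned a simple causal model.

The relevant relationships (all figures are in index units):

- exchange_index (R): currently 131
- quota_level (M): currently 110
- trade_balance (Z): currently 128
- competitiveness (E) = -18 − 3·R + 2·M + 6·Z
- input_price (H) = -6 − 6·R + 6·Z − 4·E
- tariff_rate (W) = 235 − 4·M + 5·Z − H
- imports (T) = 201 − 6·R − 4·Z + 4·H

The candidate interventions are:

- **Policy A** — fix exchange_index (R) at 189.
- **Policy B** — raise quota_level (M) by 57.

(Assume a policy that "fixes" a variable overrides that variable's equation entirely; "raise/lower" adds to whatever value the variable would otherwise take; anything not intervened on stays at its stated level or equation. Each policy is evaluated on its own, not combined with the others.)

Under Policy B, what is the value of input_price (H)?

Policy B (M + 57):
  R = 131
  M = 110 + 57 = 167
  Z = 128
  E = -18 − 3·131 + 2·167 + 6·128 = 691
  H = -6 − 6·131 + 6·128 − 4·691 = -2788

-2788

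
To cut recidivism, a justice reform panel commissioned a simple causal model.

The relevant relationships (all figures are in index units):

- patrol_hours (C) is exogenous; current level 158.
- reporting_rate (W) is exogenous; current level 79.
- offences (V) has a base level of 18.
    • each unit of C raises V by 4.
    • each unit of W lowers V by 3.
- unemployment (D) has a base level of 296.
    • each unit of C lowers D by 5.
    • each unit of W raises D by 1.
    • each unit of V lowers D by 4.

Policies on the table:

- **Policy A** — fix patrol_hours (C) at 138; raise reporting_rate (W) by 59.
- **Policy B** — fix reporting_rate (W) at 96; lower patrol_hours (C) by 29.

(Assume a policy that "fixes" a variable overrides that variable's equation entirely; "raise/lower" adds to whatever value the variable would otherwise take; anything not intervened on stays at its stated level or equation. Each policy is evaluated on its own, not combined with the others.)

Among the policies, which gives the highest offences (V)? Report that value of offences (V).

Policy A (C := 138, W + 59):
  C = 138
  W = 79 + 59 = 138
  V = 18 + 4·138 − 3·138 = 156
Policy B (W := 96, C − 29):
  C = 158 − 29 = 129
  W = 96
  V = 18 + 4·129 − 3·96 = 246
Comparing — Policy A: V=156, Policy B: V=246. Highest is 246 (Policy B).

246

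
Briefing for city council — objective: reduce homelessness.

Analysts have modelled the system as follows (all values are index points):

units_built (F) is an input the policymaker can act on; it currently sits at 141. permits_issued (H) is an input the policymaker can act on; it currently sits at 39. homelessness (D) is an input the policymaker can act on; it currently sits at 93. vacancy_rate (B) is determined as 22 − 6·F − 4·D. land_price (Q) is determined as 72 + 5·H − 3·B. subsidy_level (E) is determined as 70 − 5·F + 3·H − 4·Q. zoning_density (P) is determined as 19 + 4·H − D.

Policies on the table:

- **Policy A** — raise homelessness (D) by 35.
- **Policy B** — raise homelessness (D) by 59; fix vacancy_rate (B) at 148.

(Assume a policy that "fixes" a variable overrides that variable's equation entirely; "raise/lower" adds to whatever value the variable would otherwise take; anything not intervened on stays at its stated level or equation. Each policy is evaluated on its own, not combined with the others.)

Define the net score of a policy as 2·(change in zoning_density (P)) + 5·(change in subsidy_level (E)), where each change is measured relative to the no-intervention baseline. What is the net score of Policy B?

Baseline:
  F = 141
  H = 39
  D = 93
  B = 22 − 6·141 − 4·93 = -1196
  Q = 72 + 5·39 − 3·(-1196) = 3855
  E = 70 − 5·141 + 3·39 − 4·3855 = -15938
  P = 19 + 4·39 − 93 = 82
Policy B (D + 59, B := 148):
  F = 141
  H = 39
  D = 93 + 59 = 152
  B = 148
  Q = 72 + 5·39 − 3·148 = -177
  E = 70 − 5·141 + 3·39 − 4·(-177) = 190
  P = 19 + 4·39 − 152 = 23
ΔP = 23 − 82 = -59; ΔE = 190 − (-15938) = 16128
Score = 2·(-59) + 5·16128 = 80522

80522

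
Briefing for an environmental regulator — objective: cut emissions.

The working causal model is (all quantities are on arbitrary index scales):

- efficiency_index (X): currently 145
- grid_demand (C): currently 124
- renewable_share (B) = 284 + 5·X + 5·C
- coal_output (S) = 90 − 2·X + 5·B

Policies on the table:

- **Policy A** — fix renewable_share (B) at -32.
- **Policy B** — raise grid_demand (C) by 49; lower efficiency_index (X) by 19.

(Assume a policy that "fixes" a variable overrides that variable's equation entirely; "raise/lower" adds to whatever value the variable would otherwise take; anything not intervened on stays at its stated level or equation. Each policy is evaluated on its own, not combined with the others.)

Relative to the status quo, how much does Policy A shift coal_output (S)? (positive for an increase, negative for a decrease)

-8305

Baseline:
  X = 145
  C = 124
  B = 284 + 5·145 + 5·124 = 1629
  S = 90 − 2·145 + 5·1629 = 7945
Policy A (B := -32):
  X = 145
  C = 124
  B = -32
  S = 90 − 2·145 + 5·(-32) = -360
Change in S: -360 − 7945 = -8305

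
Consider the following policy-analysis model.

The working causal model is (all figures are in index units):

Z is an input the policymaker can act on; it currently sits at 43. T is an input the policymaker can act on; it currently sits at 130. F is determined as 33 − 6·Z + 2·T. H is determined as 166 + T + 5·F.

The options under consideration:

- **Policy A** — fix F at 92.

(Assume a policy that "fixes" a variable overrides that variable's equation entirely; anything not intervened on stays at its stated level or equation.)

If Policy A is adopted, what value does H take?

756

Policy A (F := 92):
  Z = 43
  T = 130
  F = 92
  H = 166 + 130 + 5·92 = 756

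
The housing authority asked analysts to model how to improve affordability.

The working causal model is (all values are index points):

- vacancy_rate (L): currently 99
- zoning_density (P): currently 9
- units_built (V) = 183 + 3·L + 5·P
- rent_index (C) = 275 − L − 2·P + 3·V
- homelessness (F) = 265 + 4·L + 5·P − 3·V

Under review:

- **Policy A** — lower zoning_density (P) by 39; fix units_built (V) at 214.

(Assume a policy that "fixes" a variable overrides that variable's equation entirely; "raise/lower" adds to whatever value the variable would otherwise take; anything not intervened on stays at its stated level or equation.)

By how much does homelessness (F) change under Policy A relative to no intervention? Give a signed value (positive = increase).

Baseline:
  L = 99
  P = 9
  V = 183 + 3·99 + 5·9 = 525
  F = 265 + 4·99 + 5·9 − 3·525 = -869
Policy A (P − 39, V := 214):
  L = 99
  P = 9 − 39 = -30
  V = 214
  F = 265 + 4·99 + 5·(-30) − 3·214 = -131
Change in F: -131 − (-869) = 738

738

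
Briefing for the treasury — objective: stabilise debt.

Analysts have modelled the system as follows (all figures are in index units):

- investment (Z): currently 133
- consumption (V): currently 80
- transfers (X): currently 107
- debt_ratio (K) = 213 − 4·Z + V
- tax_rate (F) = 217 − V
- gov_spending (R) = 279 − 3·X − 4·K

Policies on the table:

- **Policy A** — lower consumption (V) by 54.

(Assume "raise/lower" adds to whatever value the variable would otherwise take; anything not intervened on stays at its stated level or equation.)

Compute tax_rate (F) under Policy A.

Policy A (V − 54):
  V = 80 − 54 = 26
  F = 217 − 26 = 191

191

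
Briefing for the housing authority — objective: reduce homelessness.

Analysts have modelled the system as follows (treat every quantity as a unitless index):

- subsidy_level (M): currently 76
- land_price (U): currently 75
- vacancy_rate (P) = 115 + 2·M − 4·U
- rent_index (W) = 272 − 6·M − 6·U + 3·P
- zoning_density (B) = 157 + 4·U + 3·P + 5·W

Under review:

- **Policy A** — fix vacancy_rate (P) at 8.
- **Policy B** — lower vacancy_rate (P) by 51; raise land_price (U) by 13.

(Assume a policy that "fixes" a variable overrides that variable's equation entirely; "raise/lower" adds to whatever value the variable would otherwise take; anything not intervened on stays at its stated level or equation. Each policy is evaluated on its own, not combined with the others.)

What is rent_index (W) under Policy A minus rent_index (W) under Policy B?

Policy A (P := 8):
  M = 76
  U = 75
  P = 8
  W = 272 − 6·76 − 6·75 + 3·8 = -610
Policy B (P − 51, U + 13):
  M = 76
  U = 75 + 13 = 88
  P = 115 + 2·76 − 4·88 (−51 from intervention) = -136
  W = 272 − 6·76 − 6·88 + 3·(-136) = -1120
W: -610 − (-1120) = 510

510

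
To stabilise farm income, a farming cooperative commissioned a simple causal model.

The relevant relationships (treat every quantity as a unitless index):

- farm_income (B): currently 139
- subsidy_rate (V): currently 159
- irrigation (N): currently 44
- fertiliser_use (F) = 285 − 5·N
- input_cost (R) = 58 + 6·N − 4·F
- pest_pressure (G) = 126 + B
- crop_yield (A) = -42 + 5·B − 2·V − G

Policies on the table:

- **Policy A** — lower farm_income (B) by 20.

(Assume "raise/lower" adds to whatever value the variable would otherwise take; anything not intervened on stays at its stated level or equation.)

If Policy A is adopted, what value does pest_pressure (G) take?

245

Policy A (B − 20):
  B = 139 − 20 = 119
  G = 126 + 119 = 245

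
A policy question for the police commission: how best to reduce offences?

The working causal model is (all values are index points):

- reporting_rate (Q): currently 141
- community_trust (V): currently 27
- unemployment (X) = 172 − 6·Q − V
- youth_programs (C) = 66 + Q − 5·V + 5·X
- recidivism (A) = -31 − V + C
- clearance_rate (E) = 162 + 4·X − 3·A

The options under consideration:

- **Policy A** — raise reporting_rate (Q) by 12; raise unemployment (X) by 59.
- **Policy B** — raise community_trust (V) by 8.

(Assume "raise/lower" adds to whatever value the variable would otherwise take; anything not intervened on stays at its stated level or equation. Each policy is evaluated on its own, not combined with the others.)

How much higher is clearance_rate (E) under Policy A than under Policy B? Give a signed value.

-125

Policy A (Q + 12, X + 59):
  Q = 141 + 12 = 153
  V = 27
  X = 172 − 6·153 − 27 (+59 from intervention) = -714
  C = 66 + 153 − 5·27 + 5·(-714) = -3486
  A = -31 − 27 + (-3486) = -3544
  E = 162 + 4·(-714) − 3·(-3544) = 7938
Policy B (V + 8):
  Q = 141
  V = 27 + 8 = 35
  X = 172 − 6·141 − 35 = -709
  C = 66 + 141 − 5·35 + 5·(-709) = -3513
  A = -31 − 35 + (-3513) = -3579
  E = 162 + 4·(-709) − 3·(-3579) = 8063
E: 7938 − 8063 = -125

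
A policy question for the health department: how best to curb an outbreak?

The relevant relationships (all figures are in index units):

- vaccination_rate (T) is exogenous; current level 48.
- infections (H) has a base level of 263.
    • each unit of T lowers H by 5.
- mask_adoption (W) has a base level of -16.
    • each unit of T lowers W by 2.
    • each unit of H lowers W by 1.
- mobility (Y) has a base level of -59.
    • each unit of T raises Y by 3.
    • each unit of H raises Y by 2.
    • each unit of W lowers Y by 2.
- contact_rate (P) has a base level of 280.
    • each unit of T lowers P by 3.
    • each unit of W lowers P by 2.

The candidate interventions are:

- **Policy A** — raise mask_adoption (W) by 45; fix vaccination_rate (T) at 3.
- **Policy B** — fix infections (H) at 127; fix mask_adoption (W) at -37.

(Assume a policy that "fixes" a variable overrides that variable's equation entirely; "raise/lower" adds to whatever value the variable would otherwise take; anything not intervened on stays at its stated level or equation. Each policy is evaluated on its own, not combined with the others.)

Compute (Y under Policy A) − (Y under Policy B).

Policy A (W + 45, T := 3):
  T = 3
  H = 263 − 5·3 = 248
  W = -16 − 2·3 − 248 (+45 from intervention) = -225
  Y = -59 + 3·3 + 2·248 − 2·(-225) = 896
Policy B (H := 127, W := -37):
  T = 48
  H = 127
  W = -37
  Y = -59 + 3·48 + 2·127 − 2·(-37) = 413
Y: 896 − 413 = 483

483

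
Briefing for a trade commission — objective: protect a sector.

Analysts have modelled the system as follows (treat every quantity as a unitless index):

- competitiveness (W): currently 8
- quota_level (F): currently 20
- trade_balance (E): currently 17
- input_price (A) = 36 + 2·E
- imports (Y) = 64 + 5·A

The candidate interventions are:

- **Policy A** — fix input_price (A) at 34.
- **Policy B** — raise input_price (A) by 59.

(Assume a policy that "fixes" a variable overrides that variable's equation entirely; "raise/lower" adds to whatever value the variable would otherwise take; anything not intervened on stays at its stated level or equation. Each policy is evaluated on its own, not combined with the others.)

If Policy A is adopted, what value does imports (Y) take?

Policy A (A := 34):
  E = 17
  A = 34
  Y = 64 + 5·34 = 234

234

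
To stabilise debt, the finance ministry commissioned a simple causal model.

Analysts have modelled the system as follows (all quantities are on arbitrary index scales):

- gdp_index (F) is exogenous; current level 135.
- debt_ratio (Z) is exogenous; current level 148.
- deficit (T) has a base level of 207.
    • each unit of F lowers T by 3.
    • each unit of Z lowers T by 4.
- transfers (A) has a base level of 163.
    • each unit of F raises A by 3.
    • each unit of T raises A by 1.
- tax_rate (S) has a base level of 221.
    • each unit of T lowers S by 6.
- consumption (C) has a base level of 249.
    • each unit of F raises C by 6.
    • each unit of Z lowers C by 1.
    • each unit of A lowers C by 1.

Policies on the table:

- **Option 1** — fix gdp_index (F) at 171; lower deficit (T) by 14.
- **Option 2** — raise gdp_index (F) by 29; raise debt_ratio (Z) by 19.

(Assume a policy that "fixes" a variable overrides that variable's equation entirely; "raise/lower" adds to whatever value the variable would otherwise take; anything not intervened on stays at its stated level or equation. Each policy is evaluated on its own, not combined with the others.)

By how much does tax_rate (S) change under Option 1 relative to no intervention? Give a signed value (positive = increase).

732

Baseline:
  F = 135
  Z = 148
  T = 207 − 3·135 − 4·148 = -790
  S = 221 − 6·(-790) = 4961
Option 1 (F := 171, T − 14):
  F = 171
  Z = 148
  T = 207 − 3·171 − 4·148 (−14 from intervention) = -912
  S = 221 − 6·(-912) = 5693
Change in S: 5693 − 4961 = 732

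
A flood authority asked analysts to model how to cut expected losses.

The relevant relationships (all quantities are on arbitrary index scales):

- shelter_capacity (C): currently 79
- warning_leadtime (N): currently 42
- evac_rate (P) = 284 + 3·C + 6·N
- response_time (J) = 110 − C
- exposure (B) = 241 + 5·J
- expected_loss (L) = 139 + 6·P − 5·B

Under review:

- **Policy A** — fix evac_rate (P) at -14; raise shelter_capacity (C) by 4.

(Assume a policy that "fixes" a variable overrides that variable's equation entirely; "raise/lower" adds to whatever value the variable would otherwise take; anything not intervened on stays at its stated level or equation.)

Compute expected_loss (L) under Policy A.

Policy A (P := -14, C + 4):
  C = 79 + 4 = 83
  N = 42
  P = -14
  J = 110 − 83 = 27
  B = 241 + 5·27 = 376
  L = 139 + 6·(-14) − 5·376 = -1825

-1825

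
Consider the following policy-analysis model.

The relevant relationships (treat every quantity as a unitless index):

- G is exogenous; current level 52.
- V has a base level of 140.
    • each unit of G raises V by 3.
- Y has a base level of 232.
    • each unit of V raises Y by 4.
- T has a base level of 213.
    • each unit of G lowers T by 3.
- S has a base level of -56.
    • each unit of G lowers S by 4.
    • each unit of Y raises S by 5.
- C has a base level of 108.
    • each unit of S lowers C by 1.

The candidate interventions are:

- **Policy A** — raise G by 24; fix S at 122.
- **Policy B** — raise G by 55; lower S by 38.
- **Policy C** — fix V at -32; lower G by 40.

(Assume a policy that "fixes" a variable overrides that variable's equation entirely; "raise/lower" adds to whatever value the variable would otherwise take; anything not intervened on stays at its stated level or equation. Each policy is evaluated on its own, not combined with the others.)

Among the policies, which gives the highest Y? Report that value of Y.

2076

Policy A (G + 24, S := 122):
  G = 52 + 24 = 76
  V = 140 + 3·76 = 368
  Y = 232 + 4·368 = 1704
Policy B (G + 55, S − 38):
  G = 52 + 55 = 107
  V = 140 + 3·107 = 461
  Y = 232 + 4·461 = 2076
Policy C (V := -32, G − 40):
  G = 52 − 40 = 12
  V = -32
  Y = 232 + 4·(-32) = 104
Comparing — Policy A: Y=1704, Policy B: Y=2076, Policy C: Y=104. Highest is 2076 (Policy B).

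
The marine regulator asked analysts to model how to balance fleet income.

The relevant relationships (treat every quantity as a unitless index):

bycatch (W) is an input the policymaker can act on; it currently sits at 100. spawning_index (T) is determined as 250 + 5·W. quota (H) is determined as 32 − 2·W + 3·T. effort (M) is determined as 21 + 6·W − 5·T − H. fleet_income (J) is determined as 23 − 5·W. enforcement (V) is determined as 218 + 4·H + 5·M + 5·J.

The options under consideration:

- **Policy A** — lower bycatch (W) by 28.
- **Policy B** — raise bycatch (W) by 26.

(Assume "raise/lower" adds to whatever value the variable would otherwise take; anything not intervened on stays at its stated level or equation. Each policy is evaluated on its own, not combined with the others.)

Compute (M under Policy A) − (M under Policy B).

1728

Policy A (W − 28):
  W = 100 − 28 = 72
  T = 250 + 5·72 = 610
  H = 32 − 2·72 + 3·610 = 1718
  M = 21 + 6·72 − 5·610 − 1718 = -4315
Policy B (W + 26):
  W = 100 + 26 = 126
  T = 250 + 5·126 = 880
  H = 32 − 2·126 + 3·880 = 2420
  M = 21 + 6·126 − 5·880 − 2420 = -6043
M: -4315 − (-6043) = 1728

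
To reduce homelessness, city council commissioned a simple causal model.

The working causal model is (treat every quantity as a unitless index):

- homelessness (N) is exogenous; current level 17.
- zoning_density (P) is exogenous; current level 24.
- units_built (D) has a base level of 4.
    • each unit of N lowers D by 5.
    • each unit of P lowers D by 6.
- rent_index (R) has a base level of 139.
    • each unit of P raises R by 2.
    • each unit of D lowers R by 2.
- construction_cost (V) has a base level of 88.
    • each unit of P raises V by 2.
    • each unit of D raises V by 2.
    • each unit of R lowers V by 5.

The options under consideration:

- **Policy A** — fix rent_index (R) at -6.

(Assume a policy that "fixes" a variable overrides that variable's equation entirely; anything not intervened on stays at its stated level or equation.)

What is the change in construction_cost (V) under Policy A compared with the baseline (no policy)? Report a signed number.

3215

Baseline:
  N = 17
  P = 24
  D = 4 − 5·17 − 6·24 = -225
  R = 139 + 2·24 − 2·(-225) = 637
  V = 88 + 2·24 + 2·(-225) − 5·637 = -3499
Policy A (R := -6):
  N = 17
  P = 24
  D = 4 − 5·17 − 6·24 = -225
  R = -6
  V = 88 + 2·24 + 2·(-225) − 5·(-6) = -284
Change in V: -284 − (-3499) = 3215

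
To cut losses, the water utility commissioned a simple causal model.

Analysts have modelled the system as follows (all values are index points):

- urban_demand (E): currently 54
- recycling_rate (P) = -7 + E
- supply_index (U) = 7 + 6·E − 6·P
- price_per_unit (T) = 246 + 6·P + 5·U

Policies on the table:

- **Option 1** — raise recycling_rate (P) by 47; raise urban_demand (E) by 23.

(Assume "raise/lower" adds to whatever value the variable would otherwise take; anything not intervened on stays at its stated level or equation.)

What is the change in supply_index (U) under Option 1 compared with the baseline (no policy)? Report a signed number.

Baseline:
  E = 54
  P = -7 + 54 = 47
  U = 7 + 6·54 − 6·47 = 49
Option 1 (P + 47, E + 23):
  E = 54 + 23 = 77
  P = -7 + 77 (+47 from intervention) = 117
  U = 7 + 6·77 − 6·117 = -233
Change in U: -233 − 49 = -282

-282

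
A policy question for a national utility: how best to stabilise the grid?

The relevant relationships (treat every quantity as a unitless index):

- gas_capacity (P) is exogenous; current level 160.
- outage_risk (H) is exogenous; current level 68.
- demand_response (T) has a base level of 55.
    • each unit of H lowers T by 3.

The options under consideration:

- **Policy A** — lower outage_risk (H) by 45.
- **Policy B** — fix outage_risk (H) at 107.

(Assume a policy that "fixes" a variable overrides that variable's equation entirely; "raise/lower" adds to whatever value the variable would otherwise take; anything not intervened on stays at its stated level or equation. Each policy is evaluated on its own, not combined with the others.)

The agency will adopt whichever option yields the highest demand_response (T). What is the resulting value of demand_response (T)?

-14

Policy A (H − 45):
  H = 68 − 45 = 23
  T = 55 − 3·23 = -14
Policy B (H := 107):
  H = 107
  T = 55 − 3·107 = -266
Comparing — Policy A: T=-14, Policy B: T=-266. Highest is -14 (Policy A).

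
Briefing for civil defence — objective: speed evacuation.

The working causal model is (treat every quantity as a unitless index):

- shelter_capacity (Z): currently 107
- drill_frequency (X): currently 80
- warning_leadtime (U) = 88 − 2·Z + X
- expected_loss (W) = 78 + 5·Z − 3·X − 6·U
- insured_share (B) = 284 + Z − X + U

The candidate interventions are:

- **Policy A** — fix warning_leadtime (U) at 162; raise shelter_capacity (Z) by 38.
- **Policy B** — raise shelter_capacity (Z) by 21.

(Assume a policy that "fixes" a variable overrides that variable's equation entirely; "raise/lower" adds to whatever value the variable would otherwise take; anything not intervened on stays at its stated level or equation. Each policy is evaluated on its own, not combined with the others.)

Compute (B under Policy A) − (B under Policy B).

Policy A (U := 162, Z + 38):
  Z = 107 + 38 = 145
  X = 80
  U = 162
  B = 284 + 145 − 80 + 162 = 511
Policy B (Z + 21):
  Z = 107 + 21 = 128
  X = 80
  U = 88 − 2·128 + 80 = -88
  B = 284 + 128 − 80 + (-88) = 244
B: 511 − 244 = 267

267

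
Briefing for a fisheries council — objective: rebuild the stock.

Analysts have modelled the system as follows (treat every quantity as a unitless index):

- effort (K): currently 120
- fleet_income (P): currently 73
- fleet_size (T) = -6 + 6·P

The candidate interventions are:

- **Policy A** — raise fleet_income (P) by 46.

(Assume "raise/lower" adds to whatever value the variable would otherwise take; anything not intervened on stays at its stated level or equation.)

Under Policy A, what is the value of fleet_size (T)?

Policy A (P + 46):
  P = 73 + 46 = 119
  T = -6 + 6·119 = 708

708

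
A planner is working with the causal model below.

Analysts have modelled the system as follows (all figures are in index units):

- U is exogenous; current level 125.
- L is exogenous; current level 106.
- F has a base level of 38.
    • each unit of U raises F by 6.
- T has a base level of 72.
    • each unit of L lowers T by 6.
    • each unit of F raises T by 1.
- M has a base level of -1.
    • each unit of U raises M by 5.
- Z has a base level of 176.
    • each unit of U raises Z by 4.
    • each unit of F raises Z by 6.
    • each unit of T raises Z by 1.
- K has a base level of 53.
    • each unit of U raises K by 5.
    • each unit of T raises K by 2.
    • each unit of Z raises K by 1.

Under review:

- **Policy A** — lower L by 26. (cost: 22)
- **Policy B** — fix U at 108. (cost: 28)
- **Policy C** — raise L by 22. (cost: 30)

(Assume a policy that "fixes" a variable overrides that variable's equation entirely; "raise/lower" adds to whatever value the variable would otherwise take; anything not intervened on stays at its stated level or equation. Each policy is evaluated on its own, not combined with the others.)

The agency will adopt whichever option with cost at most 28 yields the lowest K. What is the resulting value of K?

5683

Policy A (L − 26):
  U = 125
  L = 106 − 26 = 80
  F = 38 + 6·125 = 788
  T = 72 − 6·80 + 788 = 380
  Z = 176 + 4·125 + 6·788 + 380 = 5784
  K = 53 + 5·125 + 2·380 + 5784 = 7222
Policy B (U := 108):
  U = 108
  L = 106
  F = 38 + 6·108 = 686
  T = 72 − 6·106 + 686 = 122
  Z = 176 + 4·108 + 6·686 + 122 = 4846
  K = 53 + 5·108 + 2·122 + 4846 = 5683
Comparing — Policy A: K=7222, Policy B: K=5683. Lowest is 5683 (Policy B).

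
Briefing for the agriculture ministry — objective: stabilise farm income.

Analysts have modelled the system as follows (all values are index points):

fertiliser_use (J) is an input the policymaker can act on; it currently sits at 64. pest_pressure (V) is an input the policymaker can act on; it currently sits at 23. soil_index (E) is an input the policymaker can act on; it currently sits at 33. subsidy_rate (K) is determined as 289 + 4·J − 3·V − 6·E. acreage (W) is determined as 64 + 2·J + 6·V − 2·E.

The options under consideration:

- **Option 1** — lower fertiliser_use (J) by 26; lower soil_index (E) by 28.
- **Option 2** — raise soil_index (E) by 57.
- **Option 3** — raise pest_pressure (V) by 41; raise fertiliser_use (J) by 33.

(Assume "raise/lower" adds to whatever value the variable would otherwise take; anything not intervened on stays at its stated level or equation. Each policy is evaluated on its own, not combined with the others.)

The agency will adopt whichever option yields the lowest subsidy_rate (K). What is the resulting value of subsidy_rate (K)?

-64

Option 1 (J − 26, E − 28):
  J = 64 − 26 = 38
  V = 23
  E = 33 − 28 = 5
  K = 289 + 4·38 − 3·23 − 6·5 = 342
Option 2 (E + 57):
  J = 64
  V = 23
  E = 33 + 57 = 90
  K = 289 + 4·64 − 3·23 − 6·90 = -64
Option 3 (V + 41, J + 33):
  J = 64 + 33 = 97
  V = 23 + 41 = 64
  E = 33
  K = 289 + 4·97 − 3·64 − 6·33 = 287
Comparing — Option 1: K=342, Option 2: K=-64, Option 3: K=287. Lowest is -64 (Option 2).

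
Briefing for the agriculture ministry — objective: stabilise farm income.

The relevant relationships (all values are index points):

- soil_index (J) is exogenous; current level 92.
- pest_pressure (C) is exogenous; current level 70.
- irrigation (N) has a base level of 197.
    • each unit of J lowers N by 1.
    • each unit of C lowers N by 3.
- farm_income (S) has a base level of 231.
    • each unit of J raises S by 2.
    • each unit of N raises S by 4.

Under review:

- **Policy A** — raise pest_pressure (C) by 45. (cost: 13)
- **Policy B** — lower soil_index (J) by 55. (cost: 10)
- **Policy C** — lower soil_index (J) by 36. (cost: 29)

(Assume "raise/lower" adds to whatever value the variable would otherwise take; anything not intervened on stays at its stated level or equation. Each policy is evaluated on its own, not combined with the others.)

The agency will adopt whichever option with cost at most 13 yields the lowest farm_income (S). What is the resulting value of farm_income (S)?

-545

Policy A (C + 45):
  J = 92
  C = 70 + 45 = 115
  N = 197 − 92 − 3·115 = -240
  S = 231 + 2·92 + 4·(-240) = -545
Policy B (J − 55):
  J = 92 − 55 = 37
  C = 70
  N = 197 − 37 − 3·70 = -50
  S = 231 + 2·37 + 4·(-50) = 105
Comparing — Policy A: S=-545, Policy B: S=105. Lowest is -545 (Policy A).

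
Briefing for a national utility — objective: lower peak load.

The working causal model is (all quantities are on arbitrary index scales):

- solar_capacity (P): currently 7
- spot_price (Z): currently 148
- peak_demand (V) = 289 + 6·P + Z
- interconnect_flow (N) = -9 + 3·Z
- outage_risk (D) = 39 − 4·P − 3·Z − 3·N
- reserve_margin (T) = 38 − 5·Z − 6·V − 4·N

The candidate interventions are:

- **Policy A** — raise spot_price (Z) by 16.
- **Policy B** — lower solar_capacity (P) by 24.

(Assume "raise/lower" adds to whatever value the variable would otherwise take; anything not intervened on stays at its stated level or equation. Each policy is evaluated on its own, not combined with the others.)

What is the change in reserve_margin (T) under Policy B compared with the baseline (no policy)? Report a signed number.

Baseline:
  P = 7
  Z = 148
  V = 289 + 6·7 + 148 = 479
  N = -9 + 3·148 = 435
  T = 38 − 5·148 − 6·479 − 4·435 = -5316
Policy B (P − 24):
  P = 7 − 24 = -17
  Z = 148
  V = 289 + 6·(-17) + 148 = 335
  N = -9 + 3·148 = 435
  T = 38 − 5·148 − 6·335 − 4·435 = -4452
Change in T: -4452 − (-5316) = 864

864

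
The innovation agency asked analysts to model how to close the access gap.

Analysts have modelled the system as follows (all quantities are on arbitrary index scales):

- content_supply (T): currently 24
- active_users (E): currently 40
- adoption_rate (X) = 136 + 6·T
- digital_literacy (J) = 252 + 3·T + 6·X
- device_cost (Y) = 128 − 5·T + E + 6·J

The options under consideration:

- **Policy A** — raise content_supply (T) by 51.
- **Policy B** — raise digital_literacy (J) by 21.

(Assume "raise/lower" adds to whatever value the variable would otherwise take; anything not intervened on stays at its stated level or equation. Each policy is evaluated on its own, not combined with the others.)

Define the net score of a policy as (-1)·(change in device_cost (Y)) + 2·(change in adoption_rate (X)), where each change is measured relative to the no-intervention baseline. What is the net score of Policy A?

Baseline:
  T = 24
  E = 40
  X = 136 + 6·24 = 280
  J = 252 + 3·24 + 6·280 = 2004
  Y = 128 − 5·24 + 40 + 6·2004 = 12072
Policy A (T + 51):
  T = 24 + 51 = 75
  E = 40
  X = 136 + 6·75 = 586
  J = 252 + 3·75 + 6·586 = 3993
  Y = 128 − 5·75 + 40 + 6·3993 = 23751
ΔY = 23751 − 12072 = 11679; ΔX = 586 − 280 = 306
Score = (-1)·11679 + 2·306 = -11067

-11067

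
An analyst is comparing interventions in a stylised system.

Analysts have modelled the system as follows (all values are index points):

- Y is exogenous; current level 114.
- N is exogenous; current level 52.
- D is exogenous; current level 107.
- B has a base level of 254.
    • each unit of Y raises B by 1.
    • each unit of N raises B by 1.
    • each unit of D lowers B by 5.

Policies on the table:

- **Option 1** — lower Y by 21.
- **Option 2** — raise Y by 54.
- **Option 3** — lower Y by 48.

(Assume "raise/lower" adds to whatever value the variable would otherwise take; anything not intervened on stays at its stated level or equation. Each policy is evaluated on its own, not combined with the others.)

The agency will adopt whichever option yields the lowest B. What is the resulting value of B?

Option 1 (Y − 21):
  Y = 114 − 21 = 93
  N = 52
  D = 107
  B = 254 + 93 + 52 − 5·107 = -136
Option 2 (Y + 54):
  Y = 114 + 54 = 168
  N = 52
  D = 107
  B = 254 + 168 + 52 − 5·107 = -61
Option 3 (Y − 48):
  Y = 114 − 48 = 66
  N = 52
  D = 107
  B = 254 + 66 + 52 − 5·107 = -163
Comparing — Option 1: B=-136, Option 2: B=-61, Option 3: B=-163. Lowest is -163 (Option 3).

-163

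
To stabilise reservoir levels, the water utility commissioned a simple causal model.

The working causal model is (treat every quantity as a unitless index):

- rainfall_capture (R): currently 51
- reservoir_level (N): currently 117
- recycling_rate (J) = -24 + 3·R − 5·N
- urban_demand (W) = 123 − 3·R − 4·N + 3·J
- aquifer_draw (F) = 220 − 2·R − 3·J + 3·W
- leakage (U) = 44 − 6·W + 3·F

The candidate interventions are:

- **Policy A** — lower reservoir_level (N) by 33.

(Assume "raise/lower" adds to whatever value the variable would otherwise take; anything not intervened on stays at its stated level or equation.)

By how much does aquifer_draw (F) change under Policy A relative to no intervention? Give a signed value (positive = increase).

1386

Baseline:
  R = 51
  N = 117
  J = -24 + 3·51 − 5·117 = -456
  W = 123 − 3·51 − 4·117 + 3·(-456) = -1866
  F = 220 − 2·51 − 3·(-456) + 3·(-1866) = -4112
Policy A (N − 33):
  R = 51
  N = 117 − 33 = 84
  J = -24 + 3·51 − 5·84 = -291
  W = 123 − 3·51 − 4·84 + 3·(-291) = -1239
  F = 220 − 2·51 − 3·(-291) + 3·(-1239) = -2726
Change in F: -2726 − (-4112) = 1386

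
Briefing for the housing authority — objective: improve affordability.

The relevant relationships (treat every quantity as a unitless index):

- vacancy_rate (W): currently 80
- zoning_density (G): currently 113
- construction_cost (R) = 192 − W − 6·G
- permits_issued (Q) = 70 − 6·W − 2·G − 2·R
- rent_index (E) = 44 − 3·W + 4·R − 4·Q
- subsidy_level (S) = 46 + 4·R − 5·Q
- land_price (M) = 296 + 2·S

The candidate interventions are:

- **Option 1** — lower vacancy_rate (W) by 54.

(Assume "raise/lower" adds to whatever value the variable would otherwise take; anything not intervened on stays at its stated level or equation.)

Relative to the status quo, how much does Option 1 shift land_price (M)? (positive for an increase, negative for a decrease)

-1728

Baseline:
  W = 80
  G = 113
  R = 192 − 80 − 6·113 = -566
  Q = 70 − 6·80 − 2·113 − 2·(-566) = 496
  S = 46 + 4·(-566) − 5·496 = -4698
  M = 296 + 2·(-4698) = -9100
Option 1 (W − 54):
  W = 80 − 54 = 26
  G = 113
  R = 192 − 26 − 6·113 = -512
  Q = 70 − 6·26 − 2·113 − 2·(-512) = 712
  S = 46 + 4·(-512) − 5·712 = -5562
  M = 296 + 2·(-5562) = -10828
Change in M: -10828 − (-9100) = -1728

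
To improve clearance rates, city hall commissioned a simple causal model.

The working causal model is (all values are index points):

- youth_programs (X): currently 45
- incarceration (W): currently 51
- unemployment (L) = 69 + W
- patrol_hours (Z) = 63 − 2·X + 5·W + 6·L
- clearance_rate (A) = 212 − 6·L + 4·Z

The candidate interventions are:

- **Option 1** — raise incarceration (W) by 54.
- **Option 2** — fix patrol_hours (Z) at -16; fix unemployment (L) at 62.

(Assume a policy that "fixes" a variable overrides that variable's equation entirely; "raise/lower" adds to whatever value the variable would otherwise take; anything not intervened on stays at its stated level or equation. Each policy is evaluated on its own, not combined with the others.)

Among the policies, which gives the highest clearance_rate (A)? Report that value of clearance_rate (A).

5336

Option 1 (W + 54):
  X = 45
  W = 51 + 54 = 105
  L = 69 + 105 = 174
  Z = 63 − 2·45 + 5·105 + 6·174 = 1542
  A = 212 − 6·174 + 4·1542 = 5336
Option 2 (Z := -16, L := 62):
  X = 45
  W = 51
  L = 62
  Z = -16
  A = 212 − 6·62 + 4·(-16) = -224
Comparing — Option 1: A=5336, Option 2: A=-224. Highest is 5336 (Option 1).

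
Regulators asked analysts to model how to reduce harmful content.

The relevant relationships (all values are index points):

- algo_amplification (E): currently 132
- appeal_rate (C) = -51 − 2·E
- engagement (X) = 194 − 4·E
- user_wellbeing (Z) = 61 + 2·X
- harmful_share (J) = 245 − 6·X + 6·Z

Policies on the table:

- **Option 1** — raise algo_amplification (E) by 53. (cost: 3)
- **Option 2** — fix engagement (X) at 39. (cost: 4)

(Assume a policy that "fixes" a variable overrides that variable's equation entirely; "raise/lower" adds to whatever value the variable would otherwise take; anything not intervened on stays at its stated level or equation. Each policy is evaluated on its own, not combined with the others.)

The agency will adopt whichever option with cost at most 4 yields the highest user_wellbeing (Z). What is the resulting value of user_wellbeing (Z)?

Option 1 (E + 53):
  E = 132 + 53 = 185
  X = 194 − 4·185 = -546
  Z = 61 + 2·(-546) = -1031
Option 2 (X := 39):
  E = 132
  X = 39
  Z = 61 + 2·39 = 139
Comparing — Option 1: Z=-1031, Option 2: Z=139. Highest is 139 (Option 2).

139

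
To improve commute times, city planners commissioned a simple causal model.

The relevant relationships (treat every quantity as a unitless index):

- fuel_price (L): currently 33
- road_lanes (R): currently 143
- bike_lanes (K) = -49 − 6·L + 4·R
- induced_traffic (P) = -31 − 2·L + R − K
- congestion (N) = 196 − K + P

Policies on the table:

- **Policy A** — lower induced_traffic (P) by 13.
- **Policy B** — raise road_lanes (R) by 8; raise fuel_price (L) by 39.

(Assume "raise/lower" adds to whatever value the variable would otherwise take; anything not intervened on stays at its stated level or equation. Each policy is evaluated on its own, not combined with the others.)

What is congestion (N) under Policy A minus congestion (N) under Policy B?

-347

Policy A (P − 13):
  L = 33
  R = 143
  K = -49 − 6·33 + 4·143 = 325
  P = -31 − 2·33 + 143 − 325 (−13 from intervention) = -292
  N = 196 − 325 + (-292) = -421
Policy B (R + 8, L + 39):
  L = 33 + 39 = 72
  R = 143 + 8 = 151
  K = -49 − 6·72 + 4·151 = 123
  P = -31 − 2·72 + 151 − 123 = -147
  N = 196 − 123 + (-147) = -74
N: -421 − (-74) = -347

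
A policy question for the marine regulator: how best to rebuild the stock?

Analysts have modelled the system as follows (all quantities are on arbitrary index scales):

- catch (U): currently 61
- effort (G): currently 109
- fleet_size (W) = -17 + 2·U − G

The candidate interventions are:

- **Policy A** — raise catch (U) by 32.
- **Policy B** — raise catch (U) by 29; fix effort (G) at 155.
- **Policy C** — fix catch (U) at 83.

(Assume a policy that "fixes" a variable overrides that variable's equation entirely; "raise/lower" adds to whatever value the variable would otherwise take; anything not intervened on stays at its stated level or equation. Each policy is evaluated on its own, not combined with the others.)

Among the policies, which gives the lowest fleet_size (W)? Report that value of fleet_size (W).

8

Policy A (U + 32):
  U = 61 + 32 = 93
  G = 109
  W = -17 + 2·93 − 109 = 60
Policy B (U + 29, G := 155):
  U = 61 + 29 = 90
  G = 155
  W = -17 + 2·90 − 155 = 8
Policy C (U := 83):
  U = 83
  G = 109
  W = -17 + 2·83 − 109 = 40
Comparing — Policy A: W=60, Policy B: W=8, Policy C: W=40. Lowest is 8 (Policy B).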